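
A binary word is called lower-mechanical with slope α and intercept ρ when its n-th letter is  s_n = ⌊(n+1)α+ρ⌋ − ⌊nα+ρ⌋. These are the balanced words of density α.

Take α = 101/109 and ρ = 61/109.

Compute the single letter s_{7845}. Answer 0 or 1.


1

(n+1)α + ρ = (7846·101 + 61) / 109 = 792507/109
nα + ρ     = (7845·101 + 61) / 109 = 792406/109
⌊792507/109⌋ = 7270,  ⌊792406/109⌋ = 7269
s_{7845} = 7270 − 7269 = 1


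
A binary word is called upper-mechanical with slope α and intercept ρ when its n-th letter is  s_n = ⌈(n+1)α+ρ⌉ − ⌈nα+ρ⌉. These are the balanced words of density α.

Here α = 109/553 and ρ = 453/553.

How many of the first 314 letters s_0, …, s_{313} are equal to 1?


#1s = Σ_{n=0}^{313} s_n = Σ_{n=0}^{313} (⌈(n+1)α+ρ⌉ − ⌈nα+ρ⌉)
the sum telescopes: every ⌈nα+ρ⌉ with 0 < n < 314 appears once with + and once with −, leaving ⌈314α+ρ⌉ − ⌈0·α+ρ⌉
314α + ρ = (314·109 + 453) / 553 = 34679/553
ρ = 453/553
⌈34679/553⌉ = 63,  ⌈453/553⌉ = 1
#1s = 63 − 1 = 62

62


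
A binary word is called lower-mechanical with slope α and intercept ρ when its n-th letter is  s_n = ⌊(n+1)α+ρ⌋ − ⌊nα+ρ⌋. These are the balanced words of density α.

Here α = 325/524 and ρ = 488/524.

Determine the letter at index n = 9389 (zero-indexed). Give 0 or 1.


(n+1)α + ρ = (9390·325 + 488) / 524 = 3052238/524
nα + ρ     = (9389·325 + 488) / 524 = 3051913/524
⌊3052238/524⌋ = 5824,  ⌊3051913/524⌋ = 5824
s_{9389} = 5824 − 5824 = 0

0


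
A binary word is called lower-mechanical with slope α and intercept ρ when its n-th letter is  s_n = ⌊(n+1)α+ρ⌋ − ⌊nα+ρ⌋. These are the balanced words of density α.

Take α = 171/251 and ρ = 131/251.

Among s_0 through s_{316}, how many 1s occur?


216

#1s = Σ_{n=0}^{316} s_n = Σ_{n=0}^{316} (⌊(n+1)α+ρ⌋ − ⌊nα+ρ⌋)
the sum telescopes: every ⌊nα+ρ⌋ with 0 < n < 317 appears once with + and once with −, leaving ⌊317α+ρ⌋ − ⌊0·α+ρ⌋
317α + ρ = (317·171 + 131) / 251 = 54338/251
ρ = 131/251
⌊54338/251⌋ = 216,  ⌊131/251⌋ = 0
#1s = 216 − 0 = 216


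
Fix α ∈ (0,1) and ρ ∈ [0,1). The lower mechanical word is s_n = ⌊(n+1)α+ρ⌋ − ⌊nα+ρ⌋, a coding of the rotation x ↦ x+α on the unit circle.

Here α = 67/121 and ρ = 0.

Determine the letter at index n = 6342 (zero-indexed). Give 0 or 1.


1

(n+1)α + ρ = (6343·67) / 121 = 424981/121
nα + ρ     = (6342·67) / 121 = 424914/121
⌊424981/121⌋ = 3512,  ⌊424914/121⌋ = 3511
s_{6342} = 3512 − 3511 = 1


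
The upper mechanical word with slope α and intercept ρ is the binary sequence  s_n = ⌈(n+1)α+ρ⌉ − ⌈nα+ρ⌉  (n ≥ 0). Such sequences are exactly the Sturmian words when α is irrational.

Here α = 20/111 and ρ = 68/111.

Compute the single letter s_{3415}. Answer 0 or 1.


1

(n+1)α + ρ = (3416·20 + 68) / 111 = 68388/111
nα + ρ     = (3415·20 + 68) / 111 = 68368/111
⌈68388/111⌉ = 617,  ⌈68368/111⌉ = 616
s_{3415} = 617 − 616 = 1


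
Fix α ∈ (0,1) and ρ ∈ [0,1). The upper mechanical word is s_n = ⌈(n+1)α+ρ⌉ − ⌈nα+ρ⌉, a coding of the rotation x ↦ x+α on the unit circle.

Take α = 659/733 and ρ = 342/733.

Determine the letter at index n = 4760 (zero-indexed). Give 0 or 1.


1

(n+1)α + ρ = (4761·659 + 342) / 733 = 3137841/733
nα + ρ     = (4760·659 + 342) / 733 = 3137182/733
⌈3137841/733⌉ = 4281,  ⌈3137182/733⌉ = 4280
s_{4760} = 4281 − 4280 = 1


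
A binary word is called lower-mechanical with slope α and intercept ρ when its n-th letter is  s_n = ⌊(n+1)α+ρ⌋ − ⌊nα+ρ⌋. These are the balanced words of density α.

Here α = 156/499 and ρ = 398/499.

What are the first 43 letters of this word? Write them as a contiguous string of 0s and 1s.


1001000100100100100100010010010010010001001

n=0: ⌊(1·156+398)/499⌋ − ⌊(0·156+398)/499⌋ = ⌊554/499⌋ − ⌊398/499⌋ = 1 − 0 = 1
n=1: ⌊(2·156+398)/499⌋ − ⌊(1·156+398)/499⌋ = ⌊710/499⌋ − ⌊554/499⌋ = 1 − 1 = 0
n=2: ⌊(3·156+398)/499⌋ − ⌊(2·156+398)/499⌋ = ⌊866/499⌋ − ⌊710/499⌋ = 1 − 1 = 0
n=3: ⌊(4·156+398)/499⌋ − ⌊(3·156+398)/499⌋ = ⌊1022/499⌋ − ⌊866/499⌋ = 2 − 1 = 1
n=4: ⌊(5·156+398)/499⌋ − ⌊(4·156+398)/499⌋ = ⌊1178/499⌋ − ⌊1022/499⌋ = 2 − 2 = 0
n=5: ⌊(6·156+398)/499⌋ − ⌊(5·156+398)/499⌋ = ⌊1334/499⌋ − ⌊1178/499⌋ = 2 − 2 = 0
n=6: ⌊(7·156+398)/499⌋ − ⌊(6·156+398)/499⌋ = ⌊1490/499⌋ − ⌊1334/499⌋ = 2 − 2 = 0
n=7: ⌊(8·156+398)/499⌋ − ⌊(7·156+398)/499⌋ = ⌊1646/499⌋ − ⌊1490/499⌋ = 3 − 2 = 1
n=8: ⌊(9·156+398)/499⌋ − ⌊(8·156+398)/499⌋ = ⌊1802/499⌋ − ⌊1646/499⌋ = 3 − 3 = 0
n=9: ⌊(10·156+398)/499⌋ − ⌊(9·156+398)/499⌋ = ⌊1958/499⌋ − ⌊1802/499⌋ = 3 − 3 = 0
n=10: ⌊(11·156+398)/499⌋ − ⌊(10·156+398)/499⌋ = ⌊2114/499⌋ − ⌊1958/499⌋ = 4 − 3 = 1
n=11: ⌊(12·156+398)/499⌋ − ⌊(11·156+398)/499⌋ = ⌊2270/499⌋ − ⌊2114/499⌋ = 4 − 4 = 0
n=12: ⌊(13·156+398)/499⌋ − ⌊(12·156+398)/499⌋ = ⌊2426/499⌋ − ⌊2270/499⌋ = 4 − 4 = 0
n=13: ⌊(14·156+398)/499⌋ − ⌊(13·156+398)/499⌋ = ⌊2582/499⌋ − ⌊2426/499⌋ = 5 − 4 = 1
n=14: ⌊(15·156+398)/499⌋ − ⌊(14·156+398)/499⌋ = ⌊2738/499⌋ − ⌊2582/499⌋ = 5 − 5 = 0
n=15: ⌊(16·156+398)/499⌋ − ⌊(15·156+398)/499⌋ = ⌊2894/499⌋ − ⌊2738/499⌋ = 5 − 5 = 0
n=16: ⌊(17·156+398)/499⌋ − ⌊(16·156+398)/499⌋ = ⌊3050/499⌋ − ⌊2894/499⌋ = 6 − 5 = 1
n=17: ⌊(18·156+398)/499⌋ − ⌊(17·156+398)/499⌋ = ⌊3206/499⌋ − ⌊3050/499⌋ = 6 − 6 = 0
n=18: ⌊(19·156+398)/499⌋ − ⌊(18·156+398)/499⌋ = ⌊3362/499⌋ − ⌊3206/499⌋ = 6 − 6 = 0
n=19: ⌊(20·156+398)/499⌋ − ⌊(19·156+398)/499⌋ = ⌊3518/499⌋ − ⌊3362/499⌋ = 7 − 6 = 1
n=20: ⌊(21·156+398)/499⌋ − ⌊(20·156+398)/499⌋ = ⌊3674/499⌋ − ⌊3518/499⌋ = 7 − 7 = 0
n=21: ⌊(22·156+398)/499⌋ − ⌊(21·156+398)/499⌋ = ⌊3830/499⌋ − ⌊3674/499⌋ = 7 − 7 = 0
n=22: ⌊(23·156+398)/499⌋ − ⌊(22·156+398)/499⌋ = ⌊3986/499⌋ − ⌊3830/499⌋ = 7 − 7 = 0
n=23: ⌊(24·156+398)/499⌋ − ⌊(23·156+398)/499⌋ = ⌊4142/499⌋ − ⌊3986/499⌋ = 8 − 7 = 1
n=24: ⌊(25·156+398)/499⌋ − ⌊(24·156+398)/499⌋ = ⌊4298/499⌋ − ⌊4142/499⌋ = 8 − 8 = 0
n=25: ⌊(26·156+398)/499⌋ − ⌊(25·156+398)/499⌋ = ⌊4454/499⌋ − ⌊4298/499⌋ = 8 − 8 = 0
n=26: ⌊(27·156+398)/499⌋ − ⌊(26·156+398)/499⌋ = ⌊4610/499⌋ − ⌊4454/499⌋ = 9 − 8 = 1
n=27: ⌊(28·156+398)/499⌋ − ⌊(27·156+398)/499⌋ = ⌊4766/499⌋ − ⌊4610/499⌋ = 9 − 9 = 0
n=28: ⌊(29·156+398)/499⌋ − ⌊(28·156+398)/499⌋ = ⌊4922/499⌋ − ⌊4766/499⌋ = 9 − 9 = 0
n=29: ⌊(30·156+398)/499⌋ − ⌊(29·156+398)/499⌋ = ⌊5078/499⌋ − ⌊4922/499⌋ = 10 − 9 = 1
n=30: ⌊(31·156+398)/499⌋ − ⌊(30·156+398)/499⌋ = ⌊5234/499⌋ − ⌊5078/499⌋ = 10 − 10 = 0
n=31: ⌊(32·156+398)/499⌋ − ⌊(31·156+398)/499⌋ = ⌊5390/499⌋ − ⌊5234/499⌋ = 10 − 10 = 0
n=32: ⌊(33·156+398)/499⌋ − ⌊(32·156+398)/499⌋ = ⌊5546/499⌋ − ⌊5390/499⌋ = 11 − 10 = 1
n=33: ⌊(34·156+398)/499⌋ − ⌊(33·156+398)/499⌋ = ⌊5702/499⌋ − ⌊5546/499⌋ = 11 − 11 = 0
n=34: ⌊(35·156+398)/499⌋ − ⌊(34·156+398)/499⌋ = ⌊5858/499⌋ − ⌊5702/499⌋ = 11 − 11 = 0
n=35: ⌊(36·156+398)/499⌋ − ⌊(35·156+398)/499⌋ = ⌊6014/499⌋ − ⌊5858/499⌋ = 12 − 11 = 1
n=36: ⌊(37·156+398)/499⌋ − ⌊(36·156+398)/499⌋ = ⌊6170/499⌋ − ⌊6014/499⌋ = 12 − 12 = 0
n=37: ⌊(38·156+398)/499⌋ − ⌊(37·156+398)/499⌋ = ⌊6326/499⌋ − ⌊6170/499⌋ = 12 − 12 = 0
n=38: ⌊(39·156+398)/499⌋ − ⌊(38·156+398)/499⌋ = ⌊6482/499⌋ − ⌊6326/499⌋ = 12 − 12 = 0
n=39: ⌊(40·156+398)/499⌋ − ⌊(39·156+398)/499⌋ = ⌊6638/499⌋ − ⌊6482/499⌋ = 13 − 12 = 1
n=40: ⌊(41·156+398)/499⌋ − ⌊(40·156+398)/499⌋ = ⌊6794/499⌋ − ⌊6638/499⌋ = 13 − 13 = 0
n=41: ⌊(42·156+398)/499⌋ − ⌊(41·156+398)/499⌋ = ⌊6950/499⌋ − ⌊6794/499⌋ = 13 − 13 = 0
n=42: ⌊(43·156+398)/499⌋ − ⌊(42·156+398)/499⌋ = ⌊7106/499⌋ − ⌊6950/499⌋ = 14 − 13 = 1


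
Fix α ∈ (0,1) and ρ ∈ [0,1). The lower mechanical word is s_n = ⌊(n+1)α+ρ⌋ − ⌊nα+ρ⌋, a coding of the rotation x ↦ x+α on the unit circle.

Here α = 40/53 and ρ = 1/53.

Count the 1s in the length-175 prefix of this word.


132

#1s = Σ_{n=0}^{174} s_n = Σ_{n=0}^{174} (⌊(n+1)α+ρ⌋ − ⌊nα+ρ⌋)
the sum telescopes: every ⌊nα+ρ⌋ with 0 < n < 175 appears once with + and once with −, leaving ⌊175α+ρ⌋ − ⌊0·α+ρ⌋
175α + ρ = (175·40 + 1) / 53 = 7001/53
ρ = 1/53
⌊7001/53⌋ = 132,  ⌊1/53⌋ = 0
#1s = 132 − 0 = 132


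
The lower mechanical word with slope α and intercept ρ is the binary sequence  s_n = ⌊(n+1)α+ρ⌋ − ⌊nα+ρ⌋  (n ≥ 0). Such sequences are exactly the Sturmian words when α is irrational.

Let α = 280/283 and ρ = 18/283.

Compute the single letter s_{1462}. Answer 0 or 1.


1

(n+1)α + ρ = (1463·280 + 18) / 283 = 409658/283
nα + ρ     = (1462·280 + 18) / 283 = 409378/283
⌊409658/283⌋ = 1447,  ⌊409378/283⌋ = 1446
s_{1462} = 1447 − 1446 = 1


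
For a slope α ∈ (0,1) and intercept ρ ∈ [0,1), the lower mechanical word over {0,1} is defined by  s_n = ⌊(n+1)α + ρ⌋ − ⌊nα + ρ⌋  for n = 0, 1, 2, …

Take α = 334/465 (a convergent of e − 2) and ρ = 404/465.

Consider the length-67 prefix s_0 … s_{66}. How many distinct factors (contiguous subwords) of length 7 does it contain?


t_n = ⌊(n·334+404)/465⌋ for n = 0 … 67:
  n=0…9: ⌊404/465⌋=0 ⌊738/465⌋=1 ⌊1072/465⌋=2 ⌊1406/465⌋=3 ⌊1740/465⌋=3 ⌊2074/465⌋=4 ⌊2408/465⌋=5 ⌊2742/465⌋=5 ⌊3076/465⌋=6 ⌊3410/465⌋=7
  n=10…19: ⌊3744/465⌋=8 ⌊4078/465⌋=8 ⌊4412/465⌋=9 ⌊4746/465⌋=10 ⌊5080/465⌋=10 ⌊5414/465⌋=11 ⌊5748/465⌋=12 ⌊6082/465⌋=13 ⌊6416/465⌋=13 ⌊6750/465⌋=14
  n=20…29: ⌊7084/465⌋=15 ⌊7418/465⌋=15 ⌊7752/465⌋=16 ⌊8086/465⌋=17 ⌊8420/465⌋=18 ⌊8754/465⌋=18 ⌊9088/465⌋=19 ⌊9422/465⌋=20 ⌊9756/465⌋=20 ⌊10090/465⌋=21
  n=30…39: ⌊10424/465⌋=22 ⌊10758/465⌋=23 ⌊11092/465⌋=23 ⌊11426/465⌋=24 ⌊11760/465⌋=25 ⌊12094/465⌋=26 ⌊12428/465⌋=26 ⌊12762/465⌋=27 ⌊13096/465⌋=28 ⌊13430/465⌋=28
  n=40…49: ⌊13764/465⌋=29 ⌊14098/465⌋=30 ⌊14432/465⌋=31 ⌊14766/465⌋=31 ⌊15100/465⌋=32 ⌊15434/465⌋=33 ⌊15768/465⌋=33 ⌊16102/465⌋=34 ⌊16436/465⌋=35 ⌊16770/465⌋=36
  n=50…59: ⌊17104/465⌋=36 ⌊17438/465⌋=37 ⌊17772/465⌋=38 ⌊18106/465⌋=38 ⌊18440/465⌋=39 ⌊18774/465⌋=40 ⌊19108/465⌋=41 ⌊19442/465⌋=41 ⌊19776/465⌋=42 ⌊20110/465⌋=43
  n=60…67: ⌊20444/465⌋=43 ⌊20778/465⌋=44 ⌊21112/465⌋=45 ⌊21446/465⌋=46 ⌊21780/465⌋=46 ⌊22114/465⌋=47 ⌊22448/465⌋=48 ⌊22782/465⌋=48
s_n = t_(n+1) − t_n for n = 0 … 66 gives
prefix = 1110110111011011101101110110111011101101110110111011011101101110110
slide a length-7 window over [0..6] … [60..66] (61 windows); first occurrence of each distinct factor:
  [  0..  6] 1110110
  [  1..  7] 1101101
  [  2..  8] 1011011
  [  3..  9] 0110111
  [  4.. 10] 1101110
  [  5.. 11] 1011101
  [  6.. 12] 0111011
  [ 28.. 34] 1110111
  (the other 53 windows repeat one of these)
distinct factors: {0110111, 0111011, 1011011, 1011101, 1101101, 1101110, 1110110, 1110111}
count = 8  (Sturmian bound for length 7 is 8)

8


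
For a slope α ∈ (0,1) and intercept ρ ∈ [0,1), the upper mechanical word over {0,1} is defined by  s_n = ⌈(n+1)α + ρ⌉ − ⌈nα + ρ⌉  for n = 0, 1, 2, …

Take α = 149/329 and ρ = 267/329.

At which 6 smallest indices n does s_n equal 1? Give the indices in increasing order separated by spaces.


n=0: ⌈416/329⌉−⌈267/329⌉ = 2−1 = 1  ← one
n=1: ⌈565/329⌉−⌈416/329⌉ = 2−2 = 0
n=2: ⌈714/329⌉−⌈565/329⌉ = 3−2 = 1  ← one
n=3: ⌈863/329⌉−⌈714/329⌉ = 3−3 = 0
n=4: ⌈1012/329⌉−⌈863/329⌉ = 4−3 = 1  ← one
n=5: ⌈1161/329⌉−⌈1012/329⌉ = 4−4 = 0
n=6: ⌈1310/329⌉−⌈1161/329⌉ = 4−4 = 0
n=7: ⌈1459/329⌉−⌈1310/329⌉ = 5−4 = 1  ← one
n=8: ⌈1608/329⌉−⌈1459/329⌉ = 5−5 = 0
n=9: ⌈1757/329⌉−⌈1608/329⌉ = 6−5 = 1  ← one
n=10: ⌈1906/329⌉−⌈1757/329⌉ = 6−6 = 0
n=11: ⌈2055/329⌉−⌈1906/329⌉ = 7−6 = 1  ← one
positions of the first 6 ones: 0 2 4 7 9 11

0 2 4 7 9 11


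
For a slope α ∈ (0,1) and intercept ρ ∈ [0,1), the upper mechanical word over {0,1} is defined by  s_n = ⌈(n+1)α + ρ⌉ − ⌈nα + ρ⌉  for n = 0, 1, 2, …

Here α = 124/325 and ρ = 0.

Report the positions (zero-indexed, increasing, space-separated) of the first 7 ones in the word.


0 2 5 7 10 13 15

n=0: ⌈124/325⌉−⌈0/325⌉ = 1−0 = 1  ← one
n=1: ⌈248/325⌉−⌈124/325⌉ = 1−1 = 0
n=2: ⌈372/325⌉−⌈248/325⌉ = 2−1 = 1  ← one
n=3: ⌈496/325⌉−⌈372/325⌉ = 2−2 = 0
n=4: ⌈620/325⌉−⌈496/325⌉ = 2−2 = 0
n=5: ⌈744/325⌉−⌈620/325⌉ = 3−2 = 1  ← one
n=6: ⌈868/325⌉−⌈744/325⌉ = 3−3 = 0
n=7: ⌈992/325⌉−⌈868/325⌉ = 4−3 = 1  ← one
n=8: ⌈1116/325⌉−⌈992/325⌉ = 4−4 = 0
n=9: ⌈1240/325⌉−⌈1116/325⌉ = 4−4 = 0
n=10: ⌈1364/325⌉−⌈1240/325⌉ = 5−4 = 1  ← one
n=11: ⌈1488/325⌉−⌈1364/325⌉ = 5−5 = 0
n=12: ⌈1612/325⌉−⌈1488/325⌉ = 5−5 = 0
n=13: ⌈1736/325⌉−⌈1612/325⌉ = 6−5 = 1  ← one
n=14: ⌈1860/325⌉−⌈1736/325⌉ = 6−6 = 0
n=15: ⌈1984/325⌉−⌈1860/325⌉ = 7−6 = 1  ← one
positions of the first 7 ones: 0 2 5 7 10 13 15


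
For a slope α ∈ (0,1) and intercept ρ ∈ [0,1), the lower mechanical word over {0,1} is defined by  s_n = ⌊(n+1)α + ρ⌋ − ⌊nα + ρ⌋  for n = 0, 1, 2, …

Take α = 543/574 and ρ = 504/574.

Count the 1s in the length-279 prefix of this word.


264

#1s = Σ_{n=0}^{278} s_n = Σ_{n=0}^{278} (⌊(n+1)α+ρ⌋ − ⌊nα+ρ⌋)
the sum telescopes: every ⌊nα+ρ⌋ with 0 < n < 279 appears once with + and once with −, leaving ⌊279α+ρ⌋ − ⌊0·α+ρ⌋
279α + ρ = (279·543 + 504) / 574 = 152001/574
ρ = 504/574
⌊152001/574⌋ = 264,  ⌊504/574⌋ = 0
#1s = 264 − 0 = 264


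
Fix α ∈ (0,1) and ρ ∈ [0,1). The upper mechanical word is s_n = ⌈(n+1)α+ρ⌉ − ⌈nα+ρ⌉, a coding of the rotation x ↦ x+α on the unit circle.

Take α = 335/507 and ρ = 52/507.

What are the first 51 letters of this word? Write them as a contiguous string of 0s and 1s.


011011011011011010110110110110110110110110110110110

n=0: ⌈(1·335+52)/507⌉ − ⌈(0·335+52)/507⌉ = ⌈387/507⌉ − ⌈52/507⌉ = 1 − 1 = 0
n=1: ⌈(2·335+52)/507⌉ − ⌈(1·335+52)/507⌉ = ⌈722/507⌉ − ⌈387/507⌉ = 2 − 1 = 1
n=2: ⌈(3·335+52)/507⌉ − ⌈(2·335+52)/507⌉ = ⌈1057/507⌉ − ⌈722/507⌉ = 3 − 2 = 1
n=3: ⌈(4·335+52)/507⌉ − ⌈(3·335+52)/507⌉ = ⌈1392/507⌉ − ⌈1057/507⌉ = 3 − 3 = 0
n=4: ⌈(5·335+52)/507⌉ − ⌈(4·335+52)/507⌉ = ⌈1727/507⌉ − ⌈1392/507⌉ = 4 − 3 = 1
n=5: ⌈(6·335+52)/507⌉ − ⌈(5·335+52)/507⌉ = ⌈2062/507⌉ − ⌈1727/507⌉ = 5 − 4 = 1
n=6: ⌈(7·335+52)/507⌉ − ⌈(6·335+52)/507⌉ = ⌈2397/507⌉ − ⌈2062/507⌉ = 5 − 5 = 0
n=7: ⌈(8·335+52)/507⌉ − ⌈(7·335+52)/507⌉ = ⌈2732/507⌉ − ⌈2397/507⌉ = 6 − 5 = 1
n=8: ⌈(9·335+52)/507⌉ − ⌈(8·335+52)/507⌉ = ⌈3067/507⌉ − ⌈2732/507⌉ = 7 − 6 = 1
n=9: ⌈(10·335+52)/507⌉ − ⌈(9·335+52)/507⌉ = ⌈3402/507⌉ − ⌈3067/507⌉ = 7 − 7 = 0
n=10: ⌈(11·335+52)/507⌉ − ⌈(10·335+52)/507⌉ = ⌈3737/507⌉ − ⌈3402/507⌉ = 8 − 7 = 1
n=11: ⌈(12·335+52)/507⌉ − ⌈(11·335+52)/507⌉ = ⌈4072/507⌉ − ⌈3737/507⌉ = 9 − 8 = 1
n=12: ⌈(13·335+52)/507⌉ − ⌈(12·335+52)/507⌉ = ⌈4407/507⌉ − ⌈4072/507⌉ = 9 − 9 = 0
n=13: ⌈(14·335+52)/507⌉ − ⌈(13·335+52)/507⌉ = ⌈4742/507⌉ − ⌈4407/507⌉ = 10 − 9 = 1
n=14: ⌈(15·335+52)/507⌉ − ⌈(14·335+52)/507⌉ = ⌈5077/507⌉ − ⌈4742/507⌉ = 11 − 10 = 1
n=15: ⌈(16·335+52)/507⌉ − ⌈(15·335+52)/507⌉ = ⌈5412/507⌉ − ⌈5077/507⌉ = 11 − 11 = 0
n=16: ⌈(17·335+52)/507⌉ − ⌈(16·335+52)/507⌉ = ⌈5747/507⌉ − ⌈5412/507⌉ = 12 − 11 = 1
n=17: ⌈(18·335+52)/507⌉ − ⌈(17·335+52)/507⌉ = ⌈6082/507⌉ − ⌈5747/507⌉ = 12 − 12 = 0
n=18: ⌈(19·335+52)/507⌉ − ⌈(18·335+52)/507⌉ = ⌈6417/507⌉ − ⌈6082/507⌉ = 13 − 12 = 1
n=19: ⌈(20·335+52)/507⌉ − ⌈(19·335+52)/507⌉ = ⌈6752/507⌉ − ⌈6417/507⌉ = 14 − 13 = 1
n=20: ⌈(21·335+52)/507⌉ − ⌈(20·335+52)/507⌉ = ⌈7087/507⌉ − ⌈6752/507⌉ = 14 − 14 = 0
n=21: ⌈(22·335+52)/507⌉ − ⌈(21·335+52)/507⌉ = ⌈7422/507⌉ − ⌈7087/507⌉ = 15 − 14 = 1
n=22: ⌈(23·335+52)/507⌉ − ⌈(22·335+52)/507⌉ = ⌈7757/507⌉ − ⌈7422/507⌉ = 16 − 15 = 1
n=23: ⌈(24·335+52)/507⌉ − ⌈(23·335+52)/507⌉ = ⌈8092/507⌉ − ⌈7757/507⌉ = 16 − 16 = 0
n=24: ⌈(25·335+52)/507⌉ − ⌈(24·335+52)/507⌉ = ⌈8427/507⌉ − ⌈8092/507⌉ = 17 − 16 = 1
n=25: ⌈(26·335+52)/507⌉ − ⌈(25·335+52)/507⌉ = ⌈8762/507⌉ − ⌈8427/507⌉ = 18 − 17 = 1
n=26: ⌈(27·335+52)/507⌉ − ⌈(26·335+52)/507⌉ = ⌈9097/507⌉ − ⌈8762/507⌉ = 18 − 18 = 0
n=27: ⌈(28·335+52)/507⌉ − ⌈(27·335+52)/507⌉ = ⌈9432/507⌉ − ⌈9097/507⌉ = 19 − 18 = 1
n=28: ⌈(29·335+52)/507⌉ − ⌈(28·335+52)/507⌉ = ⌈9767/507⌉ − ⌈9432/507⌉ = 20 − 19 = 1
n=29: ⌈(30·335+52)/507⌉ − ⌈(29·335+52)/507⌉ = ⌈10102/507⌉ − ⌈9767/507⌉ = 20 − 20 = 0
n=30: ⌈(31·335+52)/507⌉ − ⌈(30·335+52)/507⌉ = ⌈10437/507⌉ − ⌈10102/507⌉ = 21 − 20 = 1
n=31: ⌈(32·335+52)/507⌉ − ⌈(31·335+52)/507⌉ = ⌈10772/507⌉ − ⌈10437/507⌉ = 22 − 21 = 1
n=32: ⌈(33·335+52)/507⌉ − ⌈(32·335+52)/507⌉ = ⌈11107/507⌉ − ⌈10772/507⌉ = 22 − 22 = 0
n=33: ⌈(34·335+52)/507⌉ − ⌈(33·335+52)/507⌉ = ⌈11442/507⌉ − ⌈11107/507⌉ = 23 − 22 = 1
n=34: ⌈(35·335+52)/507⌉ − ⌈(34·335+52)/507⌉ = ⌈11777/507⌉ − ⌈11442/507⌉ = 24 − 23 = 1
n=35: ⌈(36·335+52)/507⌉ − ⌈(35·335+52)/507⌉ = ⌈12112/507⌉ − ⌈11777/507⌉ = 24 − 24 = 0
n=36: ⌈(37·335+52)/507⌉ − ⌈(36·335+52)/507⌉ = ⌈12447/507⌉ − ⌈12112/507⌉ = 25 − 24 = 1
n=37: ⌈(38·335+52)/507⌉ − ⌈(37·335+52)/507⌉ = ⌈12782/507⌉ − ⌈12447/507⌉ = 26 − 25 = 1
n=38: ⌈(39·335+52)/507⌉ − ⌈(38·335+52)/507⌉ = ⌈13117/507⌉ − ⌈12782/507⌉ = 26 − 26 = 0
n=39: ⌈(40·335+52)/507⌉ − ⌈(39·335+52)/507⌉ = ⌈13452/507⌉ − ⌈13117/507⌉ = 27 − 26 = 1
n=40: ⌈(41·335+52)/507⌉ − ⌈(40·335+52)/507⌉ = ⌈13787/507⌉ − ⌈13452/507⌉ = 28 − 27 = 1
n=41: ⌈(42·335+52)/507⌉ − ⌈(41·335+52)/507⌉ = ⌈14122/507⌉ − ⌈13787/507⌉ = 28 − 28 = 0
n=42: ⌈(43·335+52)/507⌉ − ⌈(42·335+52)/507⌉ = ⌈14457/507⌉ − ⌈14122/507⌉ = 29 − 28 = 1
n=43: ⌈(44·335+52)/507⌉ − ⌈(43·335+52)/507⌉ = ⌈14792/507⌉ − ⌈14457/507⌉ = 30 − 29 = 1
n=44: ⌈(45·335+52)/507⌉ − ⌈(44·335+52)/507⌉ = ⌈15127/507⌉ − ⌈14792/507⌉ = 30 − 30 = 0
n=45: ⌈(46·335+52)/507⌉ − ⌈(45·335+52)/507⌉ = ⌈15462/507⌉ − ⌈15127/507⌉ = 31 − 30 = 1
n=46: ⌈(47·335+52)/507⌉ − ⌈(46·335+52)/507⌉ = ⌈15797/507⌉ − ⌈15462/507⌉ = 32 − 31 = 1
n=47: ⌈(48·335+52)/507⌉ − ⌈(47·335+52)/507⌉ = ⌈16132/507⌉ − ⌈15797/507⌉ = 32 − 32 = 0
n=48: ⌈(49·335+52)/507⌉ − ⌈(48·335+52)/507⌉ = ⌈16467/507⌉ − ⌈16132/507⌉ = 33 − 32 = 1
n=49: ⌈(50·335+52)/507⌉ − ⌈(49·335+52)/507⌉ = ⌈16802/507⌉ − ⌈16467/507⌉ = 34 − 33 = 1
n=50: ⌈(51·335+52)/507⌉ − ⌈(50·335+52)/507⌉ = ⌈17137/507⌉ − ⌈16802/507⌉ = 34 − 34 = 0


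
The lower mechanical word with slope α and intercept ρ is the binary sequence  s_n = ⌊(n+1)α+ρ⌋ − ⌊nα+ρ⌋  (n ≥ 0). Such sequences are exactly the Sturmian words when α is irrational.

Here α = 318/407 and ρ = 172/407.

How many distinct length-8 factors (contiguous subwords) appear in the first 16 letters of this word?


6

t_n = ⌊(n·318+172)/407⌋ for n = 0 … 16:
  n=0…9: ⌊172/407⌋=0 ⌊490/407⌋=1 ⌊808/407⌋=1 ⌊1126/407⌋=2 ⌊1444/407⌋=3 ⌊1762/407⌋=4 ⌊2080/407⌋=5 ⌊2398/407⌋=5 ⌊2716/407⌋=6 ⌊3034/407⌋=7
  n=10…16: ⌊3352/407⌋=8 ⌊3670/407⌋=9 ⌊3988/407⌋=9 ⌊4306/407⌋=10 ⌊4624/407⌋=11 ⌊4942/407⌋=12 ⌊5260/407⌋=12
s_n = t_(n+1) − t_n for n = 0 … 15 gives
prefix = 1011110111101110
slide a length-8 window over [0..7] … [8..15] (9 windows); first occurrence of each distinct factor:
  [  0..  7] 10111101
  [  1..  8] 01111011
  [  2..  9] 11110111
  [  3.. 10] 11101111
  [  4.. 11] 11011110
  [  8.. 15] 11101110
  (the other 3 windows repeat one of these)
distinct factors: {01111011, 10111101, 11011110, 11101110, 11101111, 11110111}
count = 6  (Sturmian bound for length 8 is 9)


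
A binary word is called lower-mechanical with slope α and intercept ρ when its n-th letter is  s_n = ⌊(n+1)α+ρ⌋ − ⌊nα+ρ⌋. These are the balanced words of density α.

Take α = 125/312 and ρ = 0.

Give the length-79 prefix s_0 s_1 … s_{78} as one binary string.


n=0: ⌊(1·125)/312⌋ − ⌊(0·125)/312⌋ = ⌊125/312⌋ − ⌊0/312⌋ = 0 − 0 = 0
n=1: ⌊(2·125)/312⌋ − ⌊(1·125)/312⌋ = ⌊250/312⌋ − ⌊125/312⌋ = 0 − 0 = 0
n=2: ⌊(3·125)/312⌋ − ⌊(2·125)/312⌋ = ⌊375/312⌋ − ⌊250/312⌋ = 1 − 0 = 1
n=3: ⌊(4·125)/312⌋ − ⌊(3·125)/312⌋ = ⌊500/312⌋ − ⌊375/312⌋ = 1 − 1 = 0
n=4: ⌊(5·125)/312⌋ − ⌊(4·125)/312⌋ = ⌊625/312⌋ − ⌊500/312⌋ = 2 − 1 = 1
n=5: ⌊(6·125)/312⌋ − ⌊(5·125)/312⌋ = ⌊750/312⌋ − ⌊625/312⌋ = 2 − 2 = 0
n=6: ⌊(7·125)/312⌋ − ⌊(6·125)/312⌋ = ⌊875/312⌋ − ⌊750/312⌋ = 2 − 2 = 0
n=7: ⌊(8·125)/312⌋ − ⌊(7·125)/312⌋ = ⌊1000/312⌋ − ⌊875/312⌋ = 3 − 2 = 1
n=8: ⌊(9·125)/312⌋ − ⌊(8·125)/312⌋ = ⌊1125/312⌋ − ⌊1000/312⌋ = 3 − 3 = 0
n=9: ⌊(10·125)/312⌋ − ⌊(9·125)/312⌋ = ⌊1250/312⌋ − ⌊1125/312⌋ = 4 − 3 = 1
n=10: ⌊(11·125)/312⌋ − ⌊(10·125)/312⌋ = ⌊1375/312⌋ − ⌊1250/312⌋ = 4 − 4 = 0
n=11: ⌊(12·125)/312⌋ − ⌊(11·125)/312⌋ = ⌊1500/312⌋ − ⌊1375/312⌋ = 4 − 4 = 0
n=12: ⌊(13·125)/312⌋ − ⌊(12·125)/312⌋ = ⌊1625/312⌋ − ⌊1500/312⌋ = 5 − 4 = 1
n=13: ⌊(14·125)/312⌋ − ⌊(13·125)/312⌋ = ⌊1750/312⌋ − ⌊1625/312⌋ = 5 − 5 = 0
n=14: ⌊(15·125)/312⌋ − ⌊(14·125)/312⌋ = ⌊1875/312⌋ − ⌊1750/312⌋ = 6 − 5 = 1
n=15: ⌊(16·125)/312⌋ − ⌊(15·125)/312⌋ = ⌊2000/312⌋ − ⌊1875/312⌋ = 6 − 6 = 0
n=16: ⌊(17·125)/312⌋ − ⌊(16·125)/312⌋ = ⌊2125/312⌋ − ⌊2000/312⌋ = 6 − 6 = 0
n=17: ⌊(18·125)/312⌋ − ⌊(17·125)/312⌋ = ⌊2250/312⌋ − ⌊2125/312⌋ = 7 − 6 = 1
n=18: ⌊(19·125)/312⌋ − ⌊(18·125)/312⌋ = ⌊2375/312⌋ − ⌊2250/312⌋ = 7 − 7 = 0
n=19: ⌊(20·125)/312⌋ − ⌊(19·125)/312⌋ = ⌊2500/312⌋ − ⌊2375/312⌋ = 8 − 7 = 1
n=20: ⌊(21·125)/312⌋ − ⌊(20·125)/312⌋ = ⌊2625/312⌋ − ⌊2500/312⌋ = 8 − 8 = 0
n=21: ⌊(22·125)/312⌋ − ⌊(21·125)/312⌋ = ⌊2750/312⌋ − ⌊2625/312⌋ = 8 − 8 = 0
n=22: ⌊(23·125)/312⌋ − ⌊(22·125)/312⌋ = ⌊2875/312⌋ − ⌊2750/312⌋ = 9 − 8 = 1
n=23: ⌊(24·125)/312⌋ − ⌊(23·125)/312⌋ = ⌊3000/312⌋ − ⌊2875/312⌋ = 9 − 9 = 0
n=24: ⌊(25·125)/312⌋ − ⌊(24·125)/312⌋ = ⌊3125/312⌋ − ⌊3000/312⌋ = 10 − 9 = 1
n=25: ⌊(26·125)/312⌋ − ⌊(25·125)/312⌋ = ⌊3250/312⌋ − ⌊3125/312⌋ = 10 − 10 = 0
n=26: ⌊(27·125)/312⌋ − ⌊(26·125)/312⌋ = ⌊3375/312⌋ − ⌊3250/312⌋ = 10 − 10 = 0
n=27: ⌊(28·125)/312⌋ − ⌊(27·125)/312⌋ = ⌊3500/312⌋ − ⌊3375/312⌋ = 11 − 10 = 1
n=28: ⌊(29·125)/312⌋ − ⌊(28·125)/312⌋ = ⌊3625/312⌋ − ⌊3500/312⌋ = 11 − 11 = 0
n=29: ⌊(30·125)/312⌋ − ⌊(29·125)/312⌋ = ⌊3750/312⌋ − ⌊3625/312⌋ = 12 − 11 = 1
n=30: ⌊(31·125)/312⌋ − ⌊(30·125)/312⌋ = ⌊3875/312⌋ − ⌊3750/312⌋ = 12 − 12 = 0
n=31: ⌊(32·125)/312⌋ − ⌊(31·125)/312⌋ = ⌊4000/312⌋ − ⌊3875/312⌋ = 12 − 12 = 0
n=32: ⌊(33·125)/312⌋ − ⌊(32·125)/312⌋ = ⌊4125/312⌋ − ⌊4000/312⌋ = 13 − 12 = 1
n=33: ⌊(34·125)/312⌋ − ⌊(33·125)/312⌋ = ⌊4250/312⌋ − ⌊4125/312⌋ = 13 − 13 = 0
n=34: ⌊(35·125)/312⌋ − ⌊(34·125)/312⌋ = ⌊4375/312⌋ − ⌊4250/312⌋ = 14 − 13 = 1
n=35: ⌊(36·125)/312⌋ − ⌊(35·125)/312⌋ = ⌊4500/312⌋ − ⌊4375/312⌋ = 14 − 14 = 0
n=36: ⌊(37·125)/312⌋ − ⌊(36·125)/312⌋ = ⌊4625/312⌋ − ⌊4500/312⌋ = 14 − 14 = 0
n=37: ⌊(38·125)/312⌋ − ⌊(37·125)/312⌋ = ⌊4750/312⌋ − ⌊4625/312⌋ = 15 − 14 = 1
n=38: ⌊(39·125)/312⌋ − ⌊(38·125)/312⌋ = ⌊4875/312⌋ − ⌊4750/312⌋ = 15 − 15 = 0
n=39: ⌊(40·125)/312⌋ − ⌊(39·125)/312⌋ = ⌊5000/312⌋ − ⌊4875/312⌋ = 16 − 15 = 1
n=40: ⌊(41·125)/312⌋ − ⌊(40·125)/312⌋ = ⌊5125/312⌋ − ⌊5000/312⌋ = 16 − 16 = 0
n=41: ⌊(42·125)/312⌋ − ⌊(41·125)/312⌋ = ⌊5250/312⌋ − ⌊5125/312⌋ = 16 − 16 = 0
n=42: ⌊(43·125)/312⌋ − ⌊(42·125)/312⌋ = ⌊5375/312⌋ − ⌊5250/312⌋ = 17 − 16 = 1
n=43: ⌊(44·125)/312⌋ − ⌊(43·125)/312⌋ = ⌊5500/312⌋ − ⌊5375/312⌋ = 17 − 17 = 0
n=44: ⌊(45·125)/312⌋ − ⌊(44·125)/312⌋ = ⌊5625/312⌋ − ⌊5500/312⌋ = 18 − 17 = 1
n=45: ⌊(46·125)/312⌋ − ⌊(45·125)/312⌋ = ⌊5750/312⌋ − ⌊5625/312⌋ = 18 − 18 = 0
n=46: ⌊(47·125)/312⌋ − ⌊(46·125)/312⌋ = ⌊5875/312⌋ − ⌊5750/312⌋ = 18 − 18 = 0
n=47: ⌊(48·125)/312⌋ − ⌊(47·125)/312⌋ = ⌊6000/312⌋ − ⌊5875/312⌋ = 19 − 18 = 1
n=48: ⌊(49·125)/312⌋ − ⌊(48·125)/312⌋ = ⌊6125/312⌋ − ⌊6000/312⌋ = 19 − 19 = 0
n=49: ⌊(50·125)/312⌋ − ⌊(49·125)/312⌋ = ⌊6250/312⌋ − ⌊6125/312⌋ = 20 − 19 = 1
n=50: ⌊(51·125)/312⌋ − ⌊(50·125)/312⌋ = ⌊6375/312⌋ − ⌊6250/312⌋ = 20 − 20 = 0
n=51: ⌊(52·125)/312⌋ − ⌊(51·125)/312⌋ = ⌊6500/312⌋ − ⌊6375/312⌋ = 20 − 20 = 0
n=52: ⌊(53·125)/312⌋ − ⌊(52·125)/312⌋ = ⌊6625/312⌋ − ⌊6500/312⌋ = 21 − 20 = 1
n=53: ⌊(54·125)/312⌋ − ⌊(53·125)/312⌋ = ⌊6750/312⌋ − ⌊6625/312⌋ = 21 − 21 = 0
n=54: ⌊(55·125)/312⌋ − ⌊(54·125)/312⌋ = ⌊6875/312⌋ − ⌊6750/312⌋ = 22 − 21 = 1
n=55: ⌊(56·125)/312⌋ − ⌊(55·125)/312⌋ = ⌊7000/312⌋ − ⌊6875/312⌋ = 22 − 22 = 0
n=56: ⌊(57·125)/312⌋ − ⌊(56·125)/312⌋ = ⌊7125/312⌋ − ⌊7000/312⌋ = 22 − 22 = 0
n=57: ⌊(58·125)/312⌋ − ⌊(57·125)/312⌋ = ⌊7250/312⌋ − ⌊7125/312⌋ = 23 − 22 = 1
n=58: ⌊(59·125)/312⌋ − ⌊(58·125)/312⌋ = ⌊7375/312⌋ − ⌊7250/312⌋ = 23 − 23 = 0
n=59: ⌊(60·125)/312⌋ − ⌊(59·125)/312⌋ = ⌊7500/312⌋ − ⌊7375/312⌋ = 24 − 23 = 1
n=60: ⌊(61·125)/312⌋ − ⌊(60·125)/312⌋ = ⌊7625/312⌋ − ⌊7500/312⌋ = 24 − 24 = 0
n=61: ⌊(62·125)/312⌋ − ⌊(61·125)/312⌋ = ⌊7750/312⌋ − ⌊7625/312⌋ = 24 − 24 = 0
n=62: ⌊(63·125)/312⌋ − ⌊(62·125)/312⌋ = ⌊7875/312⌋ − ⌊7750/312⌋ = 25 − 24 = 1
n=63: ⌊(64·125)/312⌋ − ⌊(63·125)/312⌋ = ⌊8000/312⌋ − ⌊7875/312⌋ = 25 − 25 = 0
n=64: ⌊(65·125)/312⌋ − ⌊(64·125)/312⌋ = ⌊8125/312⌋ − ⌊8000/312⌋ = 26 − 25 = 1
n=65: ⌊(66·125)/312⌋ − ⌊(65·125)/312⌋ = ⌊8250/312⌋ − ⌊8125/312⌋ = 26 − 26 = 0
n=66: ⌊(67·125)/312⌋ − ⌊(66·125)/312⌋ = ⌊8375/312⌋ − ⌊8250/312⌋ = 26 − 26 = 0
n=67: ⌊(68·125)/312⌋ − ⌊(67·125)/312⌋ = ⌊8500/312⌋ − ⌊8375/312⌋ = 27 − 26 = 1
n=68: ⌊(69·125)/312⌋ − ⌊(68·125)/312⌋ = ⌊8625/312⌋ − ⌊8500/312⌋ = 27 − 27 = 0
n=69: ⌊(70·125)/312⌋ − ⌊(69·125)/312⌋ = ⌊8750/312⌋ − ⌊8625/312⌋ = 28 − 27 = 1
n=70: ⌊(71·125)/312⌋ − ⌊(70·125)/312⌋ = ⌊8875/312⌋ − ⌊8750/312⌋ = 28 − 28 = 0
n=71: ⌊(72·125)/312⌋ − ⌊(71·125)/312⌋ = ⌊9000/312⌋ − ⌊8875/312⌋ = 28 − 28 = 0
n=72: ⌊(73·125)/312⌋ − ⌊(72·125)/312⌋ = ⌊9125/312⌋ − ⌊9000/312⌋ = 29 − 28 = 1
n=73: ⌊(74·125)/312⌋ − ⌊(73·125)/312⌋ = ⌊9250/312⌋ − ⌊9125/312⌋ = 29 − 29 = 0
n=74: ⌊(75·125)/312⌋ − ⌊(74·125)/312⌋ = ⌊9375/312⌋ − ⌊9250/312⌋ = 30 − 29 = 1
n=75: ⌊(76·125)/312⌋ − ⌊(75·125)/312⌋ = ⌊9500/312⌋ − ⌊9375/312⌋ = 30 − 30 = 0
n=76: ⌊(77·125)/312⌋ − ⌊(76·125)/312⌋ = ⌊9625/312⌋ − ⌊9500/312⌋ = 30 − 30 = 0
n=77: ⌊(78·125)/312⌋ − ⌊(77·125)/312⌋ = ⌊9750/312⌋ − ⌊9625/312⌋ = 31 − 30 = 1
n=78: ⌊(79·125)/312⌋ − ⌊(78·125)/312⌋ = ⌊9875/312⌋ − ⌊9750/312⌋ = 31 − 31 = 0

0010100101001010010100101001010010100101001010010100101001010010100101001010010


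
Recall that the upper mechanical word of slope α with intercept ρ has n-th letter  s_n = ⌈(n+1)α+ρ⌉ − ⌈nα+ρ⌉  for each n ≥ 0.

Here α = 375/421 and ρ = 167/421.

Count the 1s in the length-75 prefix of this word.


67

#1s = Σ_{n=0}^{74} s_n = Σ_{n=0}^{74} (⌈(n+1)α+ρ⌉ − ⌈nα+ρ⌉)
the sum telescopes: every ⌈nα+ρ⌉ with 0 < n < 75 appears once with + and once with −, leaving ⌈75α+ρ⌉ − ⌈0·α+ρ⌉
75α + ρ = (75·375 + 167) / 421 = 28292/421
ρ = 167/421
⌈28292/421⌉ = 68,  ⌈167/421⌉ = 1
#1s = 68 − 1 = 67


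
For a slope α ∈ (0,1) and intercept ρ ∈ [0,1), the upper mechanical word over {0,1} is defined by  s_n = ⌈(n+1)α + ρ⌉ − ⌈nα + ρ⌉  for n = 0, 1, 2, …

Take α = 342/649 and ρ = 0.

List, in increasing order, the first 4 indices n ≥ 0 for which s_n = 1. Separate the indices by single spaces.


n=0: ⌈342/649⌉−⌈0/649⌉ = 1−0 = 1  ← one
n=1: ⌈684/649⌉−⌈342/649⌉ = 2−1 = 1  ← one
n=2: ⌈1026/649⌉−⌈684/649⌉ = 2−2 = 0
n=3: ⌈1368/649⌉−⌈1026/649⌉ = 3−2 = 1  ← one
n=4: ⌈1710/649⌉−⌈1368/649⌉ = 3−3 = 0
n=5: ⌈2052/649⌉−⌈1710/649⌉ = 4−3 = 1  ← one
positions of the first 4 ones: 0 1 3 5

0 1 3 5


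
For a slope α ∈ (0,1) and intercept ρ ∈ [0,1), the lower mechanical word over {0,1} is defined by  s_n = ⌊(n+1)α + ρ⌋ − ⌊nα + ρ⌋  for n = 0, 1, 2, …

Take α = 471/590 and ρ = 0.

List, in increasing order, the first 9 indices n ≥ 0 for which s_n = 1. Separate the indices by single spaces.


1 2 3 5 6 7 8 10 11

n=0: ⌊471/590⌋−⌊0/590⌋ = 0−0 = 0
n=1: ⌊942/590⌋−⌊471/590⌋ = 1−0 = 1  ← one
n=2: ⌊1413/590⌋−⌊942/590⌋ = 2−1 = 1  ← one
n=3: ⌊1884/590⌋−⌊1413/590⌋ = 3−2 = 1  ← one
n=4: ⌊2355/590⌋−⌊1884/590⌋ = 3−3 = 0
n=5: ⌊2826/590⌋−⌊2355/590⌋ = 4−3 = 1  ← one
n=6: ⌊3297/590⌋−⌊2826/590⌋ = 5−4 = 1  ← one
n=7: ⌊3768/590⌋−⌊3297/590⌋ = 6−5 = 1  ← one
n=8: ⌊4239/590⌋−⌊3768/590⌋ = 7−6 = 1  ← one
n=9: ⌊4710/590⌋−⌊4239/590⌋ = 7−7 = 0
n=10: ⌊5181/590⌋−⌊4710/590⌋ = 8−7 = 1  ← one
n=11: ⌊5652/590⌋−⌊5181/590⌋ = 9−8 = 1  ← one
positions of the first 9 ones: 1 2 3 5 6 7 8 10 11


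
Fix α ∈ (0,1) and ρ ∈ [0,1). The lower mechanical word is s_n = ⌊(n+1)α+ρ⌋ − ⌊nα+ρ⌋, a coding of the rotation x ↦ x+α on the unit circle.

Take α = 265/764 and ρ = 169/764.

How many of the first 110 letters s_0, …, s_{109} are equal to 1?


#1s = Σ_{n=0}^{109} s_n = Σ_{n=0}^{109} (⌊(n+1)α+ρ⌋ − ⌊nα+ρ⌋)
the sum telescopes: every ⌊nα+ρ⌋ with 0 < n < 110 appears once with + and once with −, leaving ⌊110α+ρ⌋ − ⌊0·α+ρ⌋
110α + ρ = (110·265 + 169) / 764 = 29319/764
ρ = 169/764
⌊29319/764⌋ = 38,  ⌊169/764⌋ = 0
#1s = 38 − 0 = 38

38


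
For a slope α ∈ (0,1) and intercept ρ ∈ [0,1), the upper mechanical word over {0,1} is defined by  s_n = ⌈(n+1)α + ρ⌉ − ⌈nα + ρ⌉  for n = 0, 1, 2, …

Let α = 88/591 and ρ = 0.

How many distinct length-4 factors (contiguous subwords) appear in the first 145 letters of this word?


t_n = ⌈(n·88)/591⌉ for n = 0 … 145:
  n=0…9: ⌈0/591⌉=0 ⌈88/591⌉=1 ⌈176/591⌉=1 ⌈264/591⌉=1 ⌈352/591⌉=1 ⌈440/591⌉=1 ⌈528/591⌉=1 ⌈616/591⌉=2 ⌈704/591⌉=2 ⌈792/591⌉=2
  n=10…19: ⌈880/591⌉=2 ⌈968/591⌉=2 ⌈1056/591⌉=2 ⌈1144/591⌉=2 ⌈1232/591⌉=3 ⌈1320/591⌉=3 ⌈1408/591⌉=3 ⌈1496/591⌉=3 ⌈1584/591⌉=3 ⌈1672/591⌉=3
  n=20…29: ⌈1760/591⌉=3 ⌈1848/591⌉=4 ⌈1936/591⌉=4 ⌈2024/591⌉=4 ⌈2112/591⌉=4 ⌈2200/591⌉=4 ⌈2288/591⌉=4 ⌈2376/591⌉=5 ⌈2464/591⌉=5 ⌈2552/591⌉=5
  n=30…39: ⌈2640/591⌉=5 ⌈2728/591⌉=5 ⌈2816/591⌉=5 ⌈2904/591⌉=5 ⌈2992/591⌉=6 ⌈3080/591⌉=6 ⌈3168/591⌉=6 ⌈3256/591⌉=6 ⌈3344/591⌉=6 ⌈3432/591⌉=6
  n=40…49: ⌈3520/591⌉=6 ⌈3608/591⌉=7 ⌈3696/591⌉=7 ⌈3784/591⌉=7 ⌈3872/591⌉=7 ⌈3960/591⌉=7 ⌈4048/591⌉=7 ⌈4136/591⌉=7 ⌈4224/591⌉=8 ⌈4312/591⌉=8
  n=50…59: ⌈4400/591⌉=8 ⌈4488/591⌉=8 ⌈4576/591⌉=8 ⌈4664/591⌉=8 ⌈4752/591⌉=9 ⌈4840/591⌉=9 ⌈4928/591⌉=9 ⌈5016/591⌉=9 ⌈5104/591⌉=9 ⌈5192/591⌉=9
  n=60…69: ⌈5280/591⌉=9 ⌈5368/591⌉=10 ⌈5456/591⌉=10 ⌈5544/591⌉=10 ⌈5632/591⌉=10 ⌈5720/591⌉=10 ⌈5808/591⌉=10 ⌈5896/591⌉=10 ⌈5984/591⌉=11 ⌈6072/591⌉=11
  n=70…79: ⌈6160/591⌉=11 ⌈6248/591⌉=11 ⌈6336/591⌉=11 ⌈6424/591⌉=11 ⌈6512/591⌉=12 ⌈6600/591⌉=12 ⌈6688/591⌉=12 ⌈6776/591⌉=12 ⌈6864/591⌉=12 ⌈6952/591⌉=12
  n=80…89: ⌈7040/591⌉=12 ⌈7128/591⌉=13 ⌈7216/591⌉=13 ⌈7304/591⌉=13 ⌈7392/591⌉=13 ⌈7480/591⌉=13 ⌈7568/591⌉=13 ⌈7656/591⌉=13 ⌈7744/591⌉=14 ⌈7832/591⌉=14
  n=90…99: ⌈7920/591⌉=14 ⌈8008/591⌉=14 ⌈8096/591⌉=14 ⌈8184/591⌉=14 ⌈8272/591⌉=14 ⌈8360/591⌉=15 ⌈8448/591⌉=15 ⌈8536/591⌉=15 ⌈8624/591⌉=15 ⌈8712/591⌉=15
  n=100…109: ⌈8800/591⌉=15 ⌈8888/591⌉=16 ⌈8976/591⌉=16 ⌈9064/591⌉=16 ⌈9152/591⌉=16 ⌈9240/591⌉=16 ⌈9328/591⌉=16 ⌈9416/591⌉=16 ⌈9504/591⌉=17 ⌈9592/591⌉=17
  n=110…119: ⌈9680/591⌉=17 ⌈9768/591⌉=17 ⌈9856/591⌉=17 ⌈9944/591⌉=17 ⌈10032/591⌉=17 ⌈10120/591⌉=18 ⌈10208/591⌉=18 ⌈10296/591⌉=18 ⌈10384/591⌉=18 ⌈10472/591⌉=18
  n=120…129: ⌈10560/591⌉=18 ⌈10648/591⌉=19 ⌈10736/591⌉=19 ⌈10824/591⌉=19 ⌈10912/591⌉=19 ⌈11000/591⌉=19 ⌈11088/591⌉=19 ⌈11176/591⌉=19 ⌈11264/591⌉=20 ⌈11352/591⌉=20
  n=130…139: ⌈11440/591⌉=20 ⌈11528/591⌉=20 ⌈11616/591⌉=20 ⌈11704/591⌉=20 ⌈11792/591⌉=20 ⌈11880/591⌉=21 ⌈11968/591⌉=21 ⌈12056/591⌉=21 ⌈12144/591⌉=21 ⌈12232/591⌉=21
  n=140…145: ⌈12320/591⌉=21 ⌈12408/591⌉=21 ⌈12496/591⌉=22 ⌈12584/591⌉=22 ⌈12672/591⌉=22 ⌈12760/591⌉=22
s_n = t_(n+1) − t_n for n = 0 … 144 gives
prefix = 1000001000000100000010000010000001000000100000010000010000001000000100000100000010000001000000100000100000010000001000001000000100000010000001000
slide a length-4 window over [0..3] … [141..144] (142 windows); first occurrence of each distinct factor:
  [  0..  3] 1000
  [  1..  4] 0000
  [  3..  6] 0001
  [  4..  7] 0010
  [  5..  8] 0100
  (the other 137 windows repeat one of these)
distinct factors: {0000, 0001, 0010, 0100, 1000}
count = 5  (Sturmian bound for length 4 is 5)

5


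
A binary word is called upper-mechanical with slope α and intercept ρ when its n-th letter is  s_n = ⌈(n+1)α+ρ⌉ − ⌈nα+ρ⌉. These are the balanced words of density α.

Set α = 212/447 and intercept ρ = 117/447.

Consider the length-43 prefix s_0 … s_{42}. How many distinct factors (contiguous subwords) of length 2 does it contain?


3

t_n = ⌈(n·212+117)/447⌉ for n = 0 … 43:
  n=0…9: ⌈117/447⌉=1 ⌈329/447⌉=1 ⌈541/447⌉=2 ⌈753/447⌉=2 ⌈965/447⌉=3 ⌈1177/447⌉=3 ⌈1389/447⌉=4 ⌈1601/447⌉=4 ⌈1813/447⌉=5 ⌈2025/447⌉=5
  n=10…19: ⌈2237/447⌉=6 ⌈2449/447⌉=6 ⌈2661/447⌉=6 ⌈2873/447⌉=7 ⌈3085/447⌉=7 ⌈3297/447⌉=8 ⌈3509/447⌉=8 ⌈3721/447⌉=9 ⌈3933/447⌉=9 ⌈4145/447⌉=10
  n=20…29: ⌈4357/447⌉=10 ⌈4569/447⌉=11 ⌈4781/447⌉=11 ⌈4993/447⌉=12 ⌈5205/447⌉=12 ⌈5417/447⌉=13 ⌈5629/447⌉=13 ⌈5841/447⌉=14 ⌈6053/447⌉=14 ⌈6265/447⌉=15
  n=30…39: ⌈6477/447⌉=15 ⌈6689/447⌉=15 ⌈6901/447⌉=16 ⌈7113/447⌉=16 ⌈7325/447⌉=17 ⌈7537/447⌉=17 ⌈7749/447⌉=18 ⌈7961/447⌉=18 ⌈8173/447⌉=19 ⌈8385/447⌉=19
  n=40…43: ⌈8597/447⌉=20 ⌈8809/447⌉=20 ⌈9021/447⌉=21 ⌈9233/447⌉=21
s_n = t_(n+1) − t_n for n = 0 … 42 gives
prefix = 0101010101001010101010101010100101010101010
slide a length-2 window over [0..1] … [41..42] (42 windows); first occurrence of each distinct factor:
  [  0..  1] 01
  [  1..  2] 10
  [ 10.. 11] 00
  (the other 39 windows repeat one of these)
distinct factors: {00, 01, 10}
count = 3  (Sturmian bound for length 2 is 3)


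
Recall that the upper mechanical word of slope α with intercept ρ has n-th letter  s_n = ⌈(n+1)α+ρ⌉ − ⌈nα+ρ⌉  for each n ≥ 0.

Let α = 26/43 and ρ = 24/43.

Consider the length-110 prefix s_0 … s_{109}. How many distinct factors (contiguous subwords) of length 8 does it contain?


t_n = ⌈(n·26+24)/43⌉ for n = 0 … 110:
  n=0…9: ⌈24/43⌉=1 ⌈50/43⌉=2 ⌈76/43⌉=2 ⌈102/43⌉=3 ⌈128/43⌉=3 ⌈154/43⌉=4 ⌈180/43⌉=5 ⌈206/43⌉=5 ⌈232/43⌉=6 ⌈258/43⌉=6
  n=10…19: ⌈284/43⌉=7 ⌈310/43⌉=8 ⌈336/43⌉=8 ⌈362/43⌉=9 ⌈388/43⌉=10 ⌈414/43⌉=10 ⌈440/43⌉=11 ⌈466/43⌉=11 ⌈492/43⌉=12 ⌈518/43⌉=13
  n=20…29: ⌈544/43⌉=13 ⌈570/43⌉=14 ⌈596/43⌉=14 ⌈622/43⌉=15 ⌈648/43⌉=16 ⌈674/43⌉=16 ⌈700/43⌉=17 ⌈726/43⌉=17 ⌈752/43⌉=18 ⌈778/43⌉=19
  n=30…39: ⌈804/43⌉=19 ⌈830/43⌉=20 ⌈856/43⌉=20 ⌈882/43⌉=21 ⌈908/43⌉=22 ⌈934/43⌉=22 ⌈960/43⌉=23 ⌈986/43⌉=23 ⌈1012/43⌉=24 ⌈1038/43⌉=25
  n=40…49: ⌈1064/43⌉=25 ⌈1090/43⌉=26 ⌈1116/43⌉=26 ⌈1142/43⌉=27 ⌈1168/43⌉=28 ⌈1194/43⌉=28 ⌈1220/43⌉=29 ⌈1246/43⌉=29 ⌈1272/43⌉=30 ⌈1298/43⌉=31
  n=50…59: ⌈1324/43⌉=31 ⌈1350/43⌉=32 ⌈1376/43⌉=32 ⌈1402/43⌉=33 ⌈1428/43⌉=34 ⌈1454/43⌉=34 ⌈1480/43⌉=35 ⌈1506/43⌉=36 ⌈1532/43⌉=36 ⌈1558/43⌉=37
  n=60…69: ⌈1584/43⌉=37 ⌈1610/43⌉=38 ⌈1636/43⌉=39 ⌈1662/43⌉=39 ⌈1688/43⌉=40 ⌈1714/43⌉=40 ⌈1740/43⌉=41 ⌈1766/43⌉=42 ⌈1792/43⌉=42 ⌈1818/43⌉=43
  n=70…79: ⌈1844/43⌉=43 ⌈1870/43⌉=44 ⌈1896/43⌉=45 ⌈1922/43⌉=45 ⌈1948/43⌉=46 ⌈1974/43⌉=46 ⌈2000/43⌉=47 ⌈2026/43⌉=48 ⌈2052/43⌉=48 ⌈2078/43⌉=49
  n=80…89: ⌈2104/43⌉=49 ⌈2130/43⌉=50 ⌈2156/43⌉=51 ⌈2182/43⌉=51 ⌈2208/43⌉=52 ⌈2234/43⌉=52 ⌈2260/43⌉=53 ⌈2286/43⌉=54 ⌈2312/43⌉=54 ⌈2338/43⌉=55
  n=90…99: ⌈2364/43⌉=55 ⌈2390/43⌉=56 ⌈2416/43⌉=57 ⌈2442/43⌉=57 ⌈2468/43⌉=58 ⌈2494/43⌉=58 ⌈2520/43⌉=59 ⌈2546/43⌉=60 ⌈2572/43⌉=60 ⌈2598/43⌉=61
  n=100…109: ⌈2624/43⌉=62 ⌈2650/43⌉=62 ⌈2676/43⌉=63 ⌈2702/43⌉=63 ⌈2728/43⌉=64 ⌈2754/43⌉=65 ⌈2780/43⌉=65 ⌈2806/43⌉=66 ⌈2832/43⌉=66 ⌈2858/43⌉=67
  n=110: ⌈2884/43⌉=68
s_n = t_(n+1) − t_n for n = 0 … 109 gives
prefix = 10101101011011010110101101011010110101101011010110101101101011010110101101011010110101101011010110110101101011
slide a length-8 window over [0..7] … [102..109] (103 windows); first occurrence of each distinct factor:
  [  0..  7] 10101101
  [  1..  8] 01011010
  [  2..  9] 10110101
  [  3.. 10] 01101011
  [  4.. 11] 11010110
  [  6.. 13] 01011011
  [  7.. 14] 10110110
  [  8.. 15] 01101101
  [  9.. 16] 11011010
  (the other 94 windows repeat one of these)
distinct factors: {01011010, 01011011, 01101011, 01101101, 10101101, 10110101, 10110110, 11010110, 11011010}
count = 9  (Sturmian bound for length 8 is 9)

9
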